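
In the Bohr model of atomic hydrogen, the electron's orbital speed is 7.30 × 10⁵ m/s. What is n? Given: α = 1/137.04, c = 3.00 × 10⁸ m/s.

3

v_n = Zαc/n ⇒ n = Zαc/v = 1 × 0.00730 × 3.00 × 10⁸ / 7.30 × 10⁵ ≈ 3.00
n = 3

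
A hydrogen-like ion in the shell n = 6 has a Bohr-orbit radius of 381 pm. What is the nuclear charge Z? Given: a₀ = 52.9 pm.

5

r_n = n²a₀/Z ⇒ Z = n²a₀/r = 6² × 52.9 / 381 ≈ 5.00
Z = 5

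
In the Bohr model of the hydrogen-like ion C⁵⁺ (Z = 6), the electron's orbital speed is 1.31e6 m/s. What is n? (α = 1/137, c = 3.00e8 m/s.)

10

v_n = Zαc/n ⇒ n = Zαc/v = 6 × 0.00730 × 3.00e8 / 1.31e6 ≈ 10.03
n = 10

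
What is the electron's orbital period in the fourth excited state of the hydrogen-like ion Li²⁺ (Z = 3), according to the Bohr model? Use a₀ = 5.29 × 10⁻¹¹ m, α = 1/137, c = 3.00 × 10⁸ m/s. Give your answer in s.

2.11 × 10⁻¹⁵ s

r = n²a₀/Z = 5²·5.29 × 10⁻¹¹/3 = 4.41 × 10⁻¹⁰ m
v = Zαc/n = 3·0.00730·3.00 × 10⁸/5 = 1.31 × 10⁶ m/s
T = 2πr/v = 2.11 × 10⁻¹⁵ s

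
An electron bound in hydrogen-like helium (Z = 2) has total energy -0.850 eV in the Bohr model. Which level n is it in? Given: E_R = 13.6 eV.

8

E_n = −E_R Z²/n² ⇒ n² = E_R Z²/(−E_n) = 13.6 × 2² / 0.850 ≈ 64.00
n = 8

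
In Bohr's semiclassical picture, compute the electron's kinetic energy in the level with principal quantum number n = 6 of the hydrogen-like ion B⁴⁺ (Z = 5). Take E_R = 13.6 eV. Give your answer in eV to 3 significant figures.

9.44 eV

For a Coulomb orbit the virial theorem gives K = −E_n.
E_n = −E_R·Z²/n², so K = E_R·Z²/n² = 13.6 × 5²/6² = 9.44 eV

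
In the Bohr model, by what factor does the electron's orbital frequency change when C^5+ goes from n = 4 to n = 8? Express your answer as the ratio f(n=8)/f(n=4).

1/8

f ∝ Z^2 · n^-3; with Z fixed, f ∝ n^-3.
f(n=8)/f(n=4) = (8/4)^-3 = 1/8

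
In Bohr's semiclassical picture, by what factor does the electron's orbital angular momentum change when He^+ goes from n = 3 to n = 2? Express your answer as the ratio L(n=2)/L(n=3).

2/3

L = nℏ depends only on n, so L ∝ n.
L(n=2)/L(n=3) = (2/3)^1 = 2/3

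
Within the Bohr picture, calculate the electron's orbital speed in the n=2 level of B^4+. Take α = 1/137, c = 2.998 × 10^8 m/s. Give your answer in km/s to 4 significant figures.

5471 km/s

v_n = Zαc/n = 5 × 0.007299 × 2.998 × 10^8 / 2
    = 5471 km/s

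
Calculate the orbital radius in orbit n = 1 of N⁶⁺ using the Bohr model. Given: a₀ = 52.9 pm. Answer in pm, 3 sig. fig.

7.56 pm

r_n = n²a₀/Z = 1² × 52.9 / 7
    = 1 × 52.9 / 7 = 7.56 pm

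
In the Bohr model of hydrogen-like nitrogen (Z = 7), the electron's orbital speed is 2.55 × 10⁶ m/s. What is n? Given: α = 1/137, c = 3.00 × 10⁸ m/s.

v_n = Zαc/n ⇒ n = Zαc/v = 7 × 0.00730 × 3.00 × 10⁸ / 2.55 × 10⁶ ≈ 6.01
n = 6

6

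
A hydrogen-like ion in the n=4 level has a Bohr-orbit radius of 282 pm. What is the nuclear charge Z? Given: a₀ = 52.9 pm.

r_n = n²a₀/Z ⇒ Z = n²a₀/r = 4² × 52.9 / 282 ≈ 3.00
Z = 3

3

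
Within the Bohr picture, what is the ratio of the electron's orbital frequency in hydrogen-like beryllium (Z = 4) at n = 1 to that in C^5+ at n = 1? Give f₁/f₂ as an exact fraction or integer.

f ∝ Z^2 · n^-3
f₁/f₂ = (4/6)^2 · (1/1)^-3 = 4/9

4/9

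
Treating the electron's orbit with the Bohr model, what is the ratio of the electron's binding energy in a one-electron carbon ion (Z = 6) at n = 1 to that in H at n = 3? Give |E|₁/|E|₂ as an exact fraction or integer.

|E| ∝ Z^2 · n^-2
|E|₁/|E|₂ = (6/1)^2 · (1/3)^-2 = 324

324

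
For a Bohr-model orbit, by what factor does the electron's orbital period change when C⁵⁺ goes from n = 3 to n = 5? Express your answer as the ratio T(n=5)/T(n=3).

125/27

T ∝ Z^-2 · n^3; with Z fixed, T ∝ n^3.
T(n=5)/T(n=3) = (5/3)^3 = 125/27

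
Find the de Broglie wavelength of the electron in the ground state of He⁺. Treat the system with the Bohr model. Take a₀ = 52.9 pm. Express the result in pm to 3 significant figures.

The Bohr quantisation condition is nλ = 2πr_n.
r_n = n²a₀/Z = 26.4 pm
λ = 2πr_n/n = 2π·26.4/1 = 166 pm

166 pm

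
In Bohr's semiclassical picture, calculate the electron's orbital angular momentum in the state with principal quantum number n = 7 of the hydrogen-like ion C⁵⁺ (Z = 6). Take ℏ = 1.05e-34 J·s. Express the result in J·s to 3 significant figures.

L_n = nℏ = 7 × 1.05e-34 = 7.35e-34 J·s

7.35e-34 J·s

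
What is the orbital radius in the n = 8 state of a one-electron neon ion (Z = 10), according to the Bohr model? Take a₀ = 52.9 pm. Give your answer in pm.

339 pm

r_n = n²a₀/Z = 8² × 52.9 / 10
    = 64 × 52.9 / 10 = 339 pm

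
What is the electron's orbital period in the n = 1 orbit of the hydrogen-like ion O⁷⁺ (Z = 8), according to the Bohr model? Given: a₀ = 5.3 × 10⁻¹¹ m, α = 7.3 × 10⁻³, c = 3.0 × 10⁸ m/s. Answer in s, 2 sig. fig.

r = n²a₀/Z = 1²·5.3 × 10⁻¹¹/8 = 6.6 × 10⁻¹² m
v = Zαc/n = 8·0.0073·3.0 × 10⁸/1 = 1.8 × 10⁷ m/s
T = 2πr/v = 2.4 × 10⁻¹⁸ s

2.4 × 10⁻¹⁸ s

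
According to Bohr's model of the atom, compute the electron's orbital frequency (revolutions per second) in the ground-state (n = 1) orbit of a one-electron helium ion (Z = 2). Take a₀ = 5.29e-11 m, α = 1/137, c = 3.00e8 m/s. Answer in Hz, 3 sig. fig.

r = n²a₀/Z = 2.65e-11 m, v = Zαc/n = 4.38e6 m/s
f = v/(2πr) = 2.64e16 Hz

2.64e16 Hz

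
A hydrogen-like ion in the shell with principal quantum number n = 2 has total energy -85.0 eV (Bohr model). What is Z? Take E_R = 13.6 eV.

E_n = −E_R Z²/n² ⇒ Z² = −E_n n²/E_R = 85.0 × 2² / 13.6 ≈ 25.00
Z = 5

5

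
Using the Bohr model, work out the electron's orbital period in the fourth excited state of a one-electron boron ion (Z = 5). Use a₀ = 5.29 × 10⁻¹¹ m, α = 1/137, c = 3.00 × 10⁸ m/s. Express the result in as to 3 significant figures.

759 as

r = n²a₀/Z = 5²·5.29 × 10⁻¹¹/5 = 2.64 × 10⁻¹⁰ m
v = Zαc/n = 5·0.00730·3.00 × 10⁸/5 = 2.19 × 10⁶ m/s
T = 2πr/v = 7.59 × 10⁻¹⁶ s = 759 as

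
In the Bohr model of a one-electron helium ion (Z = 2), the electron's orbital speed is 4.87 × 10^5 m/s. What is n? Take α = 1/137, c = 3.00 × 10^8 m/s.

v_n = Zαc/n ⇒ n = Zαc/v = 2 × 0.00730 × 3.00 × 10^8 / 4.87 × 10^5 ≈ 8.99
n = 9

9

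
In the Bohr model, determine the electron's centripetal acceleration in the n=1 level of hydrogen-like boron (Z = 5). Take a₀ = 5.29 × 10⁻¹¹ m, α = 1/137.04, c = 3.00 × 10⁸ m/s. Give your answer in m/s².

r = n²a₀/Z = 1.06 × 10⁻¹¹ m, v = Zαc/n = 1.09 × 10⁷ m/s
a = v²/r = (1.09 × 10⁷)² / 1.06 × 10⁻¹¹ = 1.13 × 10²⁵ m/s²

1.13 × 10²⁵ m/s²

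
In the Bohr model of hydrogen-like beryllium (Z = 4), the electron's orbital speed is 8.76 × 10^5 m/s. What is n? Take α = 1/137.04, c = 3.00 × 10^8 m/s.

v_n = Zαc/n ⇒ n = Zαc/v = 4 × 0.00730 × 3.00 × 10^8 / 8.76 × 10^5 ≈ 10.00
n = 10

10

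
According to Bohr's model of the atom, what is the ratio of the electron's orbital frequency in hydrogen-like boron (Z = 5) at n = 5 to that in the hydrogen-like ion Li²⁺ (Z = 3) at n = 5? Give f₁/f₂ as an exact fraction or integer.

25/9

f ∝ Z^2 · n^-3
f₁/f₂ = (5/3)^2 · (5/5)^-3 = 25/9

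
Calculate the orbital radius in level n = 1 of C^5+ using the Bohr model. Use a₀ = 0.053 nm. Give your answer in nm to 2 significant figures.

0.0088 nm

r_n = n²a₀/Z = 1² × 0.053 / 6
    = 1 × 0.053 / 6 = 0.0088 nm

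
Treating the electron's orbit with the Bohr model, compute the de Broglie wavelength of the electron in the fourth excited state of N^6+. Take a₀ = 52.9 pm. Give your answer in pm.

237 pm

The Bohr quantisation condition is nλ = 2πr_n.
r_n = n²a₀/Z = 189 pm
λ = 2πr_n/n = 2π·189/5 = 237 pm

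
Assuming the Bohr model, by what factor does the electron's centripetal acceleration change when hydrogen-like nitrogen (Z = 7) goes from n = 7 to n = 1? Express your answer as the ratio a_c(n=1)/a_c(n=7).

a_c ∝ Z^3 · n^-4; with Z fixed, a_c ∝ n^-4.
a_c(n=1)/a_c(n=7) = (1/7)^-4 = 2401

2401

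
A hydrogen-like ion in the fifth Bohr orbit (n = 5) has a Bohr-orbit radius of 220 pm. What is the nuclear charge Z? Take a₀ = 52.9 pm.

r_n = n²a₀/Z ⇒ Z = n²a₀/r = 5² × 52.9 / 220 ≈ 6.01
Z = 6

6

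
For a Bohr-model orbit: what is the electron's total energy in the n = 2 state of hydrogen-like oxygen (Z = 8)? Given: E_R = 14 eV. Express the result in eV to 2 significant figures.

-220 eV

E_n = −E_R·Z²/n² = −14 × 8²/2² = -220 eV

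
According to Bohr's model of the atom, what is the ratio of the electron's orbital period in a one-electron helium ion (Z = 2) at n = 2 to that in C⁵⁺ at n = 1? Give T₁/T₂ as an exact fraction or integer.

72

T ∝ Z^-2 · n^3
T₁/T₂ = (2/6)^-2 · (2/1)^3 = 72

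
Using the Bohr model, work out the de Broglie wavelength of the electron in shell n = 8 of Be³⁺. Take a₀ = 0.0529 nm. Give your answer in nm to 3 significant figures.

0.665 nm

The Bohr quantisation condition is nλ = 2πr_n.
r_n = n²a₀/Z = 0.846 nm
λ = 2πr_n/n = 2π·0.846/8 = 0.665 nm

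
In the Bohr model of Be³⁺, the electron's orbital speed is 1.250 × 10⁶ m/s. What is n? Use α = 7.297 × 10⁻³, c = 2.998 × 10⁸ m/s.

7

v_n = Zαc/n ⇒ n = Zαc/v = 4 × 0.007297 × 2.998 × 10⁸ / 1.250 × 10⁶ ≈ 7.00
n = 7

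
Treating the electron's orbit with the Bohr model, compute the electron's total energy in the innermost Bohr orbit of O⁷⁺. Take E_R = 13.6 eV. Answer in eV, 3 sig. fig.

E_n = −E_R·Z²/n² = −13.6 × 8²/1² = -870 eV

-870 eV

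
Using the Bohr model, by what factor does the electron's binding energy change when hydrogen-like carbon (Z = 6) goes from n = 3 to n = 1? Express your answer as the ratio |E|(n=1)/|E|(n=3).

|E| ∝ Z^2 · n^-2; with Z fixed, |E| ∝ n^-2.
|E|(n=1)/|E|(n=3) = (1/3)^-2 = 9

9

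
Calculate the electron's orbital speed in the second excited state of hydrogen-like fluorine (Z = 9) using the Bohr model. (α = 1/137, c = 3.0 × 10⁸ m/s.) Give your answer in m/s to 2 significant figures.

6.6 × 10⁶ m/s

v_n = Zαc/n = 9 × 0.0073 × 3.0 × 10⁸ / 3
    = 6.6 × 10⁶ m/s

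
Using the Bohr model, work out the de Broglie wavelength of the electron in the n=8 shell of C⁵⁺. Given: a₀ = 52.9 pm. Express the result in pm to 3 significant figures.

443 pm

The Bohr quantisation condition is nλ = 2πr_n.
r_n = n²a₀/Z = 564 pm
λ = 2πr_n/n = 2π·564/8 = 443 pm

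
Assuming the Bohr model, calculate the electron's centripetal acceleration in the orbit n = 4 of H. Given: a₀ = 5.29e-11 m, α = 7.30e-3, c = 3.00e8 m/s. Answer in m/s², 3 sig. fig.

r = n²a₀/Z = 8.46e-10 m, v = Zαc/n = 5.47e5 m/s
a = v²/r = (5.47e5)² / 8.46e-10 = 3.54e20 m/s²

3.54e20 m/s²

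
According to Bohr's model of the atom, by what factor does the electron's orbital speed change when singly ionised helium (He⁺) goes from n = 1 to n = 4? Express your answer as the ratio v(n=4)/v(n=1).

v ∝ Z^1 · n^-1; with Z fixed, v ∝ n^-1.
v(n=4)/v(n=1) = (4/1)^-1 = 1/4

1/4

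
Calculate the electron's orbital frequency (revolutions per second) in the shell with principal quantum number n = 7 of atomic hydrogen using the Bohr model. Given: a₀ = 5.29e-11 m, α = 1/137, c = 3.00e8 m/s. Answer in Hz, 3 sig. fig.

1.92e13 Hz

r = n²a₀/Z = 2.59e-9 m, v = Zαc/n = 3.13e5 m/s
f = v/(2πr) = 1.92e13 Hz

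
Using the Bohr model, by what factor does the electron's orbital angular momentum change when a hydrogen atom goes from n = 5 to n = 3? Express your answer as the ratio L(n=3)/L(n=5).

3/5

L = nℏ depends only on n, so L ∝ n.
L(n=3)/L(n=5) = (3/5)^1 = 3/5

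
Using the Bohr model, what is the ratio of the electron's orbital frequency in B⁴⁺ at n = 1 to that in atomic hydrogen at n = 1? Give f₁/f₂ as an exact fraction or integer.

f ∝ Z^2 · n^-3
f₁/f₂ = (5/1)^2 · (1/1)^-3 = 25

25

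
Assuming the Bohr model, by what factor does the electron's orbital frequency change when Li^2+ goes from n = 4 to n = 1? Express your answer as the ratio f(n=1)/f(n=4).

f ∝ Z^2 · n^-3; with Z fixed, f ∝ n^-3.
f(n=1)/f(n=4) = (1/4)^-3 = 64

64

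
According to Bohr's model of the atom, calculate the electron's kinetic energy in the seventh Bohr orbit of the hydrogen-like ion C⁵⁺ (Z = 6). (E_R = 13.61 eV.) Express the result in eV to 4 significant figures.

9.999 eV

For a Coulomb orbit the virial theorem gives K = −E_n.
E_n = −E_R·Z²/n², so K = E_R·Z²/n² = 13.61 × 6²/7² = 9.999 eV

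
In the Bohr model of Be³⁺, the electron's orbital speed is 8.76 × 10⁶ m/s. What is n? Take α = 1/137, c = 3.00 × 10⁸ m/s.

1

v_n = Zαc/n ⇒ n = Zαc/v = 4 × 0.00730 × 3.00 × 10⁸ / 8.76 × 10⁶ ≈ 1.00
n = 1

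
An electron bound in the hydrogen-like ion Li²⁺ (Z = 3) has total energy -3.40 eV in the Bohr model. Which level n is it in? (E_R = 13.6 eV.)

E_n = −E_R Z²/n² ⇒ n² = E_R Z²/(−E_n) = 13.6 × 3² / 3.40 ≈ 36.00
n = 6

6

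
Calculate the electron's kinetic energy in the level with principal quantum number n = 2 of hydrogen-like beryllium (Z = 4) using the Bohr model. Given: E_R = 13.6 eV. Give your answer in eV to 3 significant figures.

54.4 eV

For a Coulomb orbit the virial theorem gives K = −E_n.
E_n = −E_R·Z²/n², so K = E_R·Z²/n² = 13.6 × 4²/2² = 54.4 eV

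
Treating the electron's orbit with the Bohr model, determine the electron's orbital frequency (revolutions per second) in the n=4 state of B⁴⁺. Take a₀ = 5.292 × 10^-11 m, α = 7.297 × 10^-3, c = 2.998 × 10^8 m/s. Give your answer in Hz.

r = n²a₀/Z = 1.693 × 10^-10 m, v = Zαc/n = 2.735 × 10^6 m/s
f = v/(2πr) = 2.570 × 10^15 Hz

2.570 × 10^15 Hz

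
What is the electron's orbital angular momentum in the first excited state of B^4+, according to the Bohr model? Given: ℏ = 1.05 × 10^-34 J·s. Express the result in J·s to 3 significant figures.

2.10 × 10^-34 J·s

L_n = nℏ = 2 × 1.05 × 10^-34 = 2.10 × 10^-34 J·s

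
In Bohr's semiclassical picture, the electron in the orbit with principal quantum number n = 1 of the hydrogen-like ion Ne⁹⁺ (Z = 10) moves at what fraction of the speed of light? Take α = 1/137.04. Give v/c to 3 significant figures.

0.0730

v_n = Zαc/n, so v/c = Zα/n = 10 × 0.00730 / 1 = 0.0730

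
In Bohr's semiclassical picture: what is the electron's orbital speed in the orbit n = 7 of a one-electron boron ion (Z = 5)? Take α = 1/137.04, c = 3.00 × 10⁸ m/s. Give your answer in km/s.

v_n = Zαc/n = 5 × 0.00730 × 3.00 × 10⁸ / 7
    = 1560 km/s

1560 km/s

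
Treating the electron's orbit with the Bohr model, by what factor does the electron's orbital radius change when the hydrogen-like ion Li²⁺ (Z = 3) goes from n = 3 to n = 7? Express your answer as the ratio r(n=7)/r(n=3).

r ∝ Z^-1 · n^2; with Z fixed, r ∝ n^2.
r(n=7)/r(n=3) = (7/3)^2 = 49/9

49/9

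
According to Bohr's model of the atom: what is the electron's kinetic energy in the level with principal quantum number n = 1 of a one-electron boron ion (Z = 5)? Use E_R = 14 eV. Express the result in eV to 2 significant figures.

For a Coulomb orbit the virial theorem gives K = −E_n.
E_n = −E_R·Z²/n², so K = E_R·Z²/n² = 14 × 5²/1² = 350 eV

350 eV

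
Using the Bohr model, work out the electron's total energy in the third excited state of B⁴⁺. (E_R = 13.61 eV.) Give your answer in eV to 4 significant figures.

-21.27 eV

E_n = −E_R·Z²/n² = −13.61 × 5²/4² = -21.27 eV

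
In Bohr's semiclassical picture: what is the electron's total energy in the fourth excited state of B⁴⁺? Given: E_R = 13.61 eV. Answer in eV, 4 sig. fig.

E_n = −E_R·Z²/n² = −13.61 × 5²/5² = -13.61 eV

-13.61 eV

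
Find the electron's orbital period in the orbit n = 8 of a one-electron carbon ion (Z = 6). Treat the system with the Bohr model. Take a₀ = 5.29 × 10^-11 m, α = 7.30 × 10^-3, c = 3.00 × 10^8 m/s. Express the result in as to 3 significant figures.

r = n²a₀/Z = 8²·5.29 × 10^-11/6 = 5.64 × 10^-10 m
v = Zαc/n = 6·0.00730·3.00 × 10^8/8 = 1.64 × 10^6 m/s
T = 2πr/v = 2.16 × 10^-15 s = 2160 as

2160 as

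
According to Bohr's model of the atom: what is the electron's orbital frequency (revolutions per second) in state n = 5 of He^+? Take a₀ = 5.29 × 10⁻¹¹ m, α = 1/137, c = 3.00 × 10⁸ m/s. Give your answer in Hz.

2.11 × 10¹⁴ Hz

r = n²a₀/Z = 6.61 × 10⁻¹⁰ m, v = Zαc/n = 8.76 × 10⁵ m/s
f = v/(2πr) = 2.11 × 10¹⁴ Hz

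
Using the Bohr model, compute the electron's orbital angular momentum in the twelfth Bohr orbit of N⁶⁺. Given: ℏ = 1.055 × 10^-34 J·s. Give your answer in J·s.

L_n = nℏ = 12 × 1.055 × 10^-34 = 1.266 × 10^-33 J·s

1.266 × 10^-33 J·s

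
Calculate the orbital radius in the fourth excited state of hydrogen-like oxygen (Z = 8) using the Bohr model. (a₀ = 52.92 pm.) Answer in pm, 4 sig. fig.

165.4 pm

r_n = n²a₀/Z = 5² × 52.92 / 8
    = 25 × 52.92 / 8 = 165.4 pm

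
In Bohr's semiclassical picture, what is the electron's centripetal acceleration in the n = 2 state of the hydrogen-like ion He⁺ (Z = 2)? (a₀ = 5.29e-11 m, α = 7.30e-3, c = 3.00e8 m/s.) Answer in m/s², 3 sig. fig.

4.53e22 m/s²

r = n²a₀/Z = 1.06e-10 m, v = Zαc/n = 2.19e6 m/s
a = v²/r = (2.19e6)² / 1.06e-10 = 4.53e22 m/s²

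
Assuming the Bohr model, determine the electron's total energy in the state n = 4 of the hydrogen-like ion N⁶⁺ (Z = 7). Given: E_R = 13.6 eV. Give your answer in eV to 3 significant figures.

-41.6 eV

E_n = −E_R·Z²/n² = −13.6 × 7²/4² = -41.6 eV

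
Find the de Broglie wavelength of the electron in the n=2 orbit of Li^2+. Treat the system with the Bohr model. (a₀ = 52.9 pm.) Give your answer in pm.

The Bohr quantisation condition is nλ = 2πr_n.
r_n = n²a₀/Z = 70.5 pm
λ = 2πr_n/n = 2π·70.5/2 = 222 pm

222 pm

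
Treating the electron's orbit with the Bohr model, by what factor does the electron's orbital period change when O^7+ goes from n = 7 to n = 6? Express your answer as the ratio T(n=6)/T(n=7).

216/343

T ∝ Z^-2 · n^3; with Z fixed, T ∝ n^3.
T(n=6)/T(n=7) = (6/7)^3 = 216/343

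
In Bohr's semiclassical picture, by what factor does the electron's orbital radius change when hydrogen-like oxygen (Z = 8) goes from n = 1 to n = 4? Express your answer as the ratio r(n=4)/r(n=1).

16

r ∝ Z^-1 · n^2; with Z fixed, r ∝ n^2.
r(n=4)/r(n=1) = (4/1)^2 = 16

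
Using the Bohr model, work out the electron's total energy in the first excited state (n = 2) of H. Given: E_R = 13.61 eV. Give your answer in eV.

-3.402 eV

E_n = −E_R·Z²/n² = −13.61 × 1²/2² = -3.402 eV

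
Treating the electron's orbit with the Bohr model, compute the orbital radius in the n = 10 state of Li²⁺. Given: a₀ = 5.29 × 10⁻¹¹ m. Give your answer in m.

1.76 × 10⁻⁹ m

r_n = n²a₀/Z = 10² × 5.29 × 10⁻¹¹ / 3
    = 100 × 5.29 × 10⁻¹¹ / 3 = 1.76 × 10⁻⁹ m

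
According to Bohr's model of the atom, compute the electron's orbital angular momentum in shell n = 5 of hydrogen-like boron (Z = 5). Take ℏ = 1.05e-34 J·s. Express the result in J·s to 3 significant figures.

L_n = nℏ = 5 × 1.05e-34 = 5.25e-34 J·s

5.25e-34 J·s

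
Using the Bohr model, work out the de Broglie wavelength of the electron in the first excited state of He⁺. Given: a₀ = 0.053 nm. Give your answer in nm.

The Bohr quantisation condition is nλ = 2πr_n.
r_n = n²a₀/Z = 0.11 nm
λ = 2πr_n/n = 2π·0.11/2 = 0.33 nm

0.33 nm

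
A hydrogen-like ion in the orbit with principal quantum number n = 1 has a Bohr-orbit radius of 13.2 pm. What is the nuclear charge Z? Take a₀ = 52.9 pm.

4

r_n = n²a₀/Z ⇒ Z = n²a₀/r = 1² × 52.9 / 13.2 ≈ 4.01
Z = 4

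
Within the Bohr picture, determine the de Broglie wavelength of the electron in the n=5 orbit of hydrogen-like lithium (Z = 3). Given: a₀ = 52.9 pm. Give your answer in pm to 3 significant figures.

554 pm

The Bohr quantisation condition is nλ = 2πr_n.
r_n = n²a₀/Z = 441 pm
λ = 2πr_n/n = 2π·441/5 = 554 pm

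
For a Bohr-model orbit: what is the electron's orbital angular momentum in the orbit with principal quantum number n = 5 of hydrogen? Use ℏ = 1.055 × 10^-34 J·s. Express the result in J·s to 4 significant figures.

L_n = nℏ = 5 × 1.055 × 10^-34 = 5.275 × 10^-34 J·s

5.275 × 10^-34 J·s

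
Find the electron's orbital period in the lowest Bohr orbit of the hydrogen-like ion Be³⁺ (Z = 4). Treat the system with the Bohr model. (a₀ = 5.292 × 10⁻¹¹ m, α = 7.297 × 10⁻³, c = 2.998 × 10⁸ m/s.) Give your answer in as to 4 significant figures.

9.500 as

r = n²a₀/Z = 1²·5.292 × 10⁻¹¹/4 = 1.323 × 10⁻¹¹ m
v = Zαc/n = 4·0.007297·2.998 × 10⁸/1 = 8.751 × 10⁶ m/s
T = 2πr/v = 9.500 × 10⁻¹⁸ s = 9.500 as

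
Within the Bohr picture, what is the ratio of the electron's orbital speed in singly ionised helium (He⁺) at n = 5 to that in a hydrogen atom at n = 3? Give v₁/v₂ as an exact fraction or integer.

6/5

v ∝ Z^1 · n^-1
v₁/v₂ = (2/1)^1 · (5/3)^-1 = 6/5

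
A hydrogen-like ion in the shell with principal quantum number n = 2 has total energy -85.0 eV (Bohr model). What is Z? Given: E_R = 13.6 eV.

E_n = −E_R Z²/n² ⇒ Z² = −E_n n²/E_R = 85.0 × 2² / 13.6 ≈ 25.00
Z = 5

5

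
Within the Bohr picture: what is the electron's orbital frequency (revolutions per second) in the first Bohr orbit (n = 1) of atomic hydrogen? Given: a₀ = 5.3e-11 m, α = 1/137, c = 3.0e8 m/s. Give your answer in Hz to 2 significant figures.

r = n²a₀/Z = 5.3e-11 m, v = Zαc/n = 2.2e6 m/s
f = v/(2πr) = 6.6e15 Hz

6.6e15 Hz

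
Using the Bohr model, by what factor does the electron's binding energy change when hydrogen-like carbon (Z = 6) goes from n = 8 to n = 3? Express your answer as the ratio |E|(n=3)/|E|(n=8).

64/9

|E| ∝ Z^2 · n^-2; with Z fixed, |E| ∝ n^-2.
|E|(n=3)/|E|(n=8) = (3/8)^-2 = 64/9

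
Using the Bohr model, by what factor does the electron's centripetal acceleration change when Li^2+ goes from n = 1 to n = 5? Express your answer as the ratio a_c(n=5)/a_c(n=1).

1/625

a_c ∝ Z^3 · n^-4; with Z fixed, a_c ∝ n^-4.
a_c(n=5)/a_c(n=1) = (5/1)^-4 = 1/625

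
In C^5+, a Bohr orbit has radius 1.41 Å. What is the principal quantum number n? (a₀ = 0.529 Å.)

4

r_n = n²a₀/Z ⇒ n² = rZ/a₀ = 1.41 × 6 / 0.529 ≈ 15.99
n = 4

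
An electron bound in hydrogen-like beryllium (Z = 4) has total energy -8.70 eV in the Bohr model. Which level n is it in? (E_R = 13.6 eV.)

5

E_n = −E_R Z²/n² ⇒ n² = E_R Z²/(−E_n) = 13.6 × 4² / 8.70 ≈ 25.01
n = 5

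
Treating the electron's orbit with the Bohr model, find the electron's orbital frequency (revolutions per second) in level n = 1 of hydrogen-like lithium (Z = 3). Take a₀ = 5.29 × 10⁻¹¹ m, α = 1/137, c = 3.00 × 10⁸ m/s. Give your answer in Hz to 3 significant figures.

r = n²a₀/Z = 1.76 × 10⁻¹¹ m, v = Zαc/n = 6.57 × 10⁶ m/s
f = v/(2πr) = 5.93 × 10¹⁶ Hz

5.93 × 10¹⁶ Hz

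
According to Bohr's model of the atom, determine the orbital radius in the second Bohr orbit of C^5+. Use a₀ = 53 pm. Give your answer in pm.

35 pm

r_n = n²a₀/Z = 2² × 53 / 6
    = 4 × 53 / 6 = 35 pm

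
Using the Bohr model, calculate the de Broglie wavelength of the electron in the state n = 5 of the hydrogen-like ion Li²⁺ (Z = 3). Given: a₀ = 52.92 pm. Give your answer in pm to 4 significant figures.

554.2 pm

The Bohr quantisation condition is nλ = 2πr_n.
r_n = n²a₀/Z = 441.0 pm
λ = 2πr_n/n = 2π·441.0/5 = 554.2 pm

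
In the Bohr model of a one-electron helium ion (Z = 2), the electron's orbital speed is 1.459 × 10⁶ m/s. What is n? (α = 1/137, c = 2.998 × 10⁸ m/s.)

3

v_n = Zαc/n ⇒ n = Zαc/v = 2 × 0.007299 × 2.998 × 10⁸ / 1.459 × 10⁶ ≈ 3.00
n = 3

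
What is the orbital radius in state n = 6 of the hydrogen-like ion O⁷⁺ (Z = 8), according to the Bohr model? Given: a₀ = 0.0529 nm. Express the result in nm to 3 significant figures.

r_n = n²a₀/Z = 6² × 0.0529 / 8
    = 36 × 0.0529 / 8 = 0.238 nm

0.238 nm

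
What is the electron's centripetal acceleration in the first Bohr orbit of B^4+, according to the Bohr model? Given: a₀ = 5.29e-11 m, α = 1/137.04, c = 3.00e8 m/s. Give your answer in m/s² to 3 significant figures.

r = n²a₀/Z = 1.06e-11 m, v = Zαc/n = 1.09e7 m/s
a = v²/r = (1.09e7)² / 1.06e-11 = 1.13e25 m/s²

1.13e25 m/s²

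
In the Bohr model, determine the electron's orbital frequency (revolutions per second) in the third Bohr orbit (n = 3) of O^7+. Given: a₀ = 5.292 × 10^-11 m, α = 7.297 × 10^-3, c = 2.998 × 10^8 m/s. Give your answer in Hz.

1.560 × 10^16 Hz

r = n²a₀/Z = 5.954 × 10^-11 m, v = Zαc/n = 5.834 × 10^6 m/s
f = v/(2πr) = 1.560 × 10^16 Hz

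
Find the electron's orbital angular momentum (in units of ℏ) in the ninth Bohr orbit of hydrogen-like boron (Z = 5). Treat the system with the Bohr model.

L_n = nℏ, so L/ℏ = n = 9.

9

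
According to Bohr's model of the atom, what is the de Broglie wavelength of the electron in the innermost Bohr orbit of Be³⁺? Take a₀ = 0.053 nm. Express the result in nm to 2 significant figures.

0.083 nm

The Bohr quantisation condition is nλ = 2πr_n.
r_n = n²a₀/Z = 0.013 nm
λ = 2πr_n/n = 2π·0.013/1 = 0.083 nm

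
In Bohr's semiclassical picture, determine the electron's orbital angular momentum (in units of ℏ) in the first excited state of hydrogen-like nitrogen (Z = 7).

2

L_n = nℏ, so L/ℏ = n = 2.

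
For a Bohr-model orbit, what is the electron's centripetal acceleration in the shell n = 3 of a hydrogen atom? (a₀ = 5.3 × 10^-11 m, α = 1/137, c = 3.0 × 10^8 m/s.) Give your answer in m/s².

r = n²a₀/Z = 4.8 × 10^-10 m, v = Zαc/n = 7.3 × 10^5 m/s
a = v²/r = (7.3 × 10^5)² / 4.8 × 10^-10 = 1.1 × 10^21 m/s²

1.1 × 10^21 m/s²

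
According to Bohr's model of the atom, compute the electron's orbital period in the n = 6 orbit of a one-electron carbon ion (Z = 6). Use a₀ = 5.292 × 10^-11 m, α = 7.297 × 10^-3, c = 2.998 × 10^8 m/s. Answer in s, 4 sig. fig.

9.120 × 10^-16 s

r = n²a₀/Z = 6²·5.292 × 10^-11/6 = 3.175 × 10^-10 m
v = Zαc/n = 6·0.007297·2.998 × 10^8/6 = 2.188 × 10^6 m/s
T = 2πr/v = 9.120 × 10^-16 s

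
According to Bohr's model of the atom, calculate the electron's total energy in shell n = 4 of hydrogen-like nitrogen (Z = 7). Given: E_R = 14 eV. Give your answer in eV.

-43 eV

E_n = −E_R·Z²/n² = −14 × 7²/4² = -43 eV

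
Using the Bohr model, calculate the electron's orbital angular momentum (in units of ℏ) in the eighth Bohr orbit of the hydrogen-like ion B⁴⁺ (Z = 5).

L_n = nℏ, so L/ℏ = n = 8.

8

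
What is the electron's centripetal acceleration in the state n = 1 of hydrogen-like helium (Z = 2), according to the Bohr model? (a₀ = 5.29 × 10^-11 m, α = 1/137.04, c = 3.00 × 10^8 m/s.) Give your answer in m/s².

r = n²a₀/Z = 2.65 × 10^-11 m, v = Zαc/n = 4.38 × 10^6 m/s
a = v²/r = (4.38 × 10^6)² / 2.65 × 10^-11 = 7.25 × 10^23 m/s²

7.25 × 10^23 m/s²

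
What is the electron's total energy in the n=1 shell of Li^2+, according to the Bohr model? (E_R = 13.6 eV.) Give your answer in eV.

E_n = −E_R·Z²/n² = −13.6 × 3²/1² = -122 eV

-122 eV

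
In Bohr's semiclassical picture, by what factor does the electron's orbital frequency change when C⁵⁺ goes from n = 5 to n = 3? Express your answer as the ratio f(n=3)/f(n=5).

f ∝ Z^2 · n^-3; with Z fixed, f ∝ n^-3.
f(n=3)/f(n=5) = (3/5)^-3 = 125/27

125/27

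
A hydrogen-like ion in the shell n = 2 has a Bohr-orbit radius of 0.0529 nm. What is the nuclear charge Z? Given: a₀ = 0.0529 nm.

r_n = n²a₀/Z ⇒ Z = n²a₀/r = 2² × 0.0529 / 0.0529 ≈ 4.00
Z = 4

4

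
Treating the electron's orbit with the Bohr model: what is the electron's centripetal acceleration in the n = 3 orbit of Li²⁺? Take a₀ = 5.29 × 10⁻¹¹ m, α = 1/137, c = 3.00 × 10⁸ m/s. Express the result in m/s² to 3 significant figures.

3.02 × 10²² m/s²

r = n²a₀/Z = 1.59 × 10⁻¹⁰ m, v = Zαc/n = 2.19 × 10⁶ m/s
a = v²/r = (2.19 × 10⁶)² / 1.59 × 10⁻¹⁰ = 3.02 × 10²² m/s²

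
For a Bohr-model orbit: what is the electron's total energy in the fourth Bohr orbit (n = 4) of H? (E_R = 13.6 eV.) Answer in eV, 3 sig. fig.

-0.850 eV

E_n = −E_R·Z²/n² = −13.6 × 1²/4² = -0.850 eV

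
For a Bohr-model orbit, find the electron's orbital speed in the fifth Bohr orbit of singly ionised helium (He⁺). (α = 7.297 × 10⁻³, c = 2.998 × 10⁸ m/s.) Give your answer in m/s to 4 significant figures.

v_n = Zαc/n = 2 × 0.007297 × 2.998 × 10⁸ / 5
    = 8.751 × 10⁵ m/s

8.751 × 10⁵ m/s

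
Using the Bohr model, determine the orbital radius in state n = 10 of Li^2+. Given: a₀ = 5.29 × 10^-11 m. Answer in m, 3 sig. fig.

1.76 × 10^-9 m

r_n = n²a₀/Z = 10² × 5.29 × 10^-11 / 3
    = 100 × 5.29 × 10^-11 / 3 = 1.76 × 10^-9 m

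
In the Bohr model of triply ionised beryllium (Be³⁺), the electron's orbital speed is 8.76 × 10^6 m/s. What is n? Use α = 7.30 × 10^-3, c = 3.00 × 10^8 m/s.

v_n = Zαc/n ⇒ n = Zαc/v = 4 × 0.00730 × 3.00 × 10^8 / 8.76 × 10^6 ≈ 1.00
n = 1

1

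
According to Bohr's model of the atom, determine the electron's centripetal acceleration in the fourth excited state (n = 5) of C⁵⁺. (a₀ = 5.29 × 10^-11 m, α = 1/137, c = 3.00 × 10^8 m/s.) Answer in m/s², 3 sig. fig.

3.13 × 10^22 m/s²

r = n²a₀/Z = 2.20 × 10^-10 m, v = Zαc/n = 2.63 × 10^6 m/s
a = v²/r = (2.63 × 10^6)² / 2.20 × 10^-10 = 3.13 × 10^22 m/s²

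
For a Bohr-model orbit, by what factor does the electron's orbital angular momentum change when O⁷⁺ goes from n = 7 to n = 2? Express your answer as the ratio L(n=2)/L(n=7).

L = nℏ depends only on n, so L ∝ n.
L(n=2)/L(n=7) = (2/7)^1 = 2/7

2/7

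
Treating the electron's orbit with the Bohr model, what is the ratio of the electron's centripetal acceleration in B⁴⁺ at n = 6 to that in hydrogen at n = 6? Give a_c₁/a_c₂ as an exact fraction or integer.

a_c ∝ Z^3 · n^-4
a_c₁/a_c₂ = (5/1)^3 · (6/6)^-4 = 125

125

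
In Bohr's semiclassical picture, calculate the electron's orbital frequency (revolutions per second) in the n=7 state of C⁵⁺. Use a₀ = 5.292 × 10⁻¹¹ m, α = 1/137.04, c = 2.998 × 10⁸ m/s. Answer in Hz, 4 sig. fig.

6.905 × 10¹⁴ Hz

r = n²a₀/Z = 4.322 × 10⁻¹⁰ m, v = Zαc/n = 1.875 × 10⁶ m/s
f = v/(2πr) = 6.905 × 10¹⁴ Hz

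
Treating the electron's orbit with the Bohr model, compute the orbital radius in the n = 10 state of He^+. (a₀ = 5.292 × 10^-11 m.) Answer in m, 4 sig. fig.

r_n = n²a₀/Z = 10² × 5.292 × 10^-11 / 2
    = 100 × 5.292 × 10^-11 / 2 = 2.646 × 10^-9 m

2.646 × 10^-9 m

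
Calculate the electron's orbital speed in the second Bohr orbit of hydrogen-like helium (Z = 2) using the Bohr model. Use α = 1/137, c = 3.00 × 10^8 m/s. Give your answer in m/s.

2.19 × 10^6 m/s

v_n = Zαc/n = 2 × 0.00730 × 3.00 × 10^8 / 2
    = 2.19 × 10^6 m/s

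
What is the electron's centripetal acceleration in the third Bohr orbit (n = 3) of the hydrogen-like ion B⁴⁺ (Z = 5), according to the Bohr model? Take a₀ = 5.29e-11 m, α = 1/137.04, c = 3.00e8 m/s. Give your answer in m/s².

r = n²a₀/Z = 9.52e-11 m, v = Zαc/n = 3.65e6 m/s
a = v²/r = (3.65e6)² / 9.52e-11 = 1.40e23 m/s²

1.40e23 m/s²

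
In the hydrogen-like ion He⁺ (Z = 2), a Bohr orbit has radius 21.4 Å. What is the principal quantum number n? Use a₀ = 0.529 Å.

r_n = n²a₀/Z ⇒ n² = rZ/a₀ = 21.4 × 2 / 0.529 ≈ 80.91
n = 9

9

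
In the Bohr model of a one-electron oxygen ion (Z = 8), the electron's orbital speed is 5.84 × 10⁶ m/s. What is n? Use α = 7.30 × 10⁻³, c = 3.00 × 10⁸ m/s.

3

v_n = Zαc/n ⇒ n = Zαc/v = 8 × 0.00730 × 3.00 × 10⁸ / 5.84 × 10⁶ ≈ 3.00
n = 3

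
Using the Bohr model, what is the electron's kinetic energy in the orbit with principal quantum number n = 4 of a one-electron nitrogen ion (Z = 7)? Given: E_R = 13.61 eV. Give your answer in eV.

41.68 eV

For a Coulomb orbit the virial theorem gives K = −E_n.
E_n = −E_R·Z²/n², so K = E_R·Z²/n² = 13.61 × 7²/4² = 41.68 eV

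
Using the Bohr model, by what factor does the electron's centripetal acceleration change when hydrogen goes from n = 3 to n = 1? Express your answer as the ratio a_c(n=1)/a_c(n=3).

a_c ∝ Z^3 · n^-4; with Z fixed, a_c ∝ n^-4.
a_c(n=1)/a_c(n=3) = (1/3)^-4 = 81

81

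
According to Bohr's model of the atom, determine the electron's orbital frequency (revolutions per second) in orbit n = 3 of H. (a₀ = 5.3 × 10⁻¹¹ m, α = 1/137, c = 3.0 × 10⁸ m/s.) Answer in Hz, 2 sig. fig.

2.4 × 10¹⁴ Hz

r = n²a₀/Z = 4.8 × 10⁻¹⁰ m, v = Zαc/n = 7.3 × 10⁵ m/s
f = v/(2πr) = 2.4 × 10¹⁴ Hz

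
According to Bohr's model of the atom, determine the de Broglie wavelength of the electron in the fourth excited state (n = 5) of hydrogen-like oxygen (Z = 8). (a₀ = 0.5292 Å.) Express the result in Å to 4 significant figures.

2.078 Å

The Bohr quantisation condition is nλ = 2πr_n.
r_n = n²a₀/Z = 1.654 Å
λ = 2πr_n/n = 2π·1.654/5 = 2.078 Å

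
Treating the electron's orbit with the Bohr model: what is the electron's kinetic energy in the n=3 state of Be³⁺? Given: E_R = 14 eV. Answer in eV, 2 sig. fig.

For a Coulomb orbit the virial theorem gives K = −E_n.
E_n = −E_R·Z²/n², so K = E_R·Z²/n² = 14 × 4²/3² = 25 eV

25 eV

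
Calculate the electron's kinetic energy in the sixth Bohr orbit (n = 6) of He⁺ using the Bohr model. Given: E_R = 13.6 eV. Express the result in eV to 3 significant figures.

For a Coulomb orbit the virial theorem gives K = −E_n.
E_n = −E_R·Z²/n², so K = E_R·Z²/n² = 13.6 × 2²/6² = 1.51 eV

1.51 eV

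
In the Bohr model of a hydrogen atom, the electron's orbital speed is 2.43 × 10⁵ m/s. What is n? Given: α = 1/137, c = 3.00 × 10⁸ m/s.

9

v_n = Zαc/n ⇒ n = Zαc/v = 1 × 0.00730 × 3.00 × 10⁸ / 2.43 × 10⁵ ≈ 9.01
n = 9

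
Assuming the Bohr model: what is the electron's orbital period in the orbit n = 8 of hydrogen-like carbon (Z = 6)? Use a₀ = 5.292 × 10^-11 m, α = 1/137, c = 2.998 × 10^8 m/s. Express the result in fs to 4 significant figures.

r = n²a₀/Z = 8²·5.292 × 10^-11/6 = 5.645 × 10^-10 m
v = Zαc/n = 6·0.007299·2.998 × 10^8/8 = 1.641 × 10^6 m/s
T = 2πr/v = 2.161 × 10^-15 s = 2.161 fs

2.161 fs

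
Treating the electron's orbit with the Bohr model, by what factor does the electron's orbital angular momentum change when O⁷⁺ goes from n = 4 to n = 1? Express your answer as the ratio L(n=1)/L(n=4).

L = nℏ depends only on n, so L ∝ n.
L(n=1)/L(n=4) = (1/4)^1 = 1/4

1/4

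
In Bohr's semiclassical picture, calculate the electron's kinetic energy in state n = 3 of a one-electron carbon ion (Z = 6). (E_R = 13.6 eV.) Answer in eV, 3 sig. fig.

54.4 eV

For a Coulomb orbit the virial theorem gives K = −E_n.
E_n = −E_R·Z²/n², so K = E_R·Z²/n² = 13.6 × 6²/3² = 54.4 eV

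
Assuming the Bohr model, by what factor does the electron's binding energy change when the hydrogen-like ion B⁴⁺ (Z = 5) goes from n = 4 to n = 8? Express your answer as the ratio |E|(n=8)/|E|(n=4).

1/4

|E| ∝ Z^2 · n^-2; with Z fixed, |E| ∝ n^-2.
|E|(n=8)/|E|(n=4) = (8/4)^-2 = 1/4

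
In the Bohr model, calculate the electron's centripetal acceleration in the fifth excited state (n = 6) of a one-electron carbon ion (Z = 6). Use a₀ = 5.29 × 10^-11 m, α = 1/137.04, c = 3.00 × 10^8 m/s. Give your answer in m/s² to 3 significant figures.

1.51 × 10^22 m/s²

r = n²a₀/Z = 3.17 × 10^-10 m, v = Zαc/n = 2.19 × 10^6 m/s
a = v²/r = (2.19 × 10^6)² / 3.17 × 10^-10 = 1.51 × 10^22 m/s²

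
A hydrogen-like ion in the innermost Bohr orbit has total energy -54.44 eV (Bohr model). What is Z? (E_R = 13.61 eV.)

2

E_n = −E_R Z²/n² ⇒ Z² = −E_n n²/E_R = 54.44 × 1² / 13.61 ≈ 4.00
Z = 2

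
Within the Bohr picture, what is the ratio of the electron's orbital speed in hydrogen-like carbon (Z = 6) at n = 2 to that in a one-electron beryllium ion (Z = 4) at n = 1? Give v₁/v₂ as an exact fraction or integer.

3/4

v ∝ Z^1 · n^-1
v₁/v₂ = (6/4)^1 · (2/1)^-1 = 3/4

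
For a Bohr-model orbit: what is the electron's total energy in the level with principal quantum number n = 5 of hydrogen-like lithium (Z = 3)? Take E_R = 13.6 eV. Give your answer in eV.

E_n = −E_R·Z²/n² = −13.6 × 3²/5² = -4.90 eV

-4.90 eV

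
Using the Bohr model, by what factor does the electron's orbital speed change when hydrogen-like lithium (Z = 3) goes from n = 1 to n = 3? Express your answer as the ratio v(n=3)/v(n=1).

v ∝ Z^1 · n^-1; with Z fixed, v ∝ n^-1.
v(n=3)/v(n=1) = (3/1)^-1 = 1/3

1/3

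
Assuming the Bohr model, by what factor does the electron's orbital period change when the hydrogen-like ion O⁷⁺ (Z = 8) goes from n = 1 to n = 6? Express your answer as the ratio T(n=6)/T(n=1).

T ∝ Z^-2 · n^3; with Z fixed, T ∝ n^3.
T(n=6)/T(n=1) = (6/1)^3 = 216

216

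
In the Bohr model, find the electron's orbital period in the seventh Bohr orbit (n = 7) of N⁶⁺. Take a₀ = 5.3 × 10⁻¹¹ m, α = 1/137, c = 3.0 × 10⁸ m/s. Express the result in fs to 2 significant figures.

r = n²a₀/Z = 7²·5.3 × 10⁻¹¹/7 = 3.7 × 10⁻¹⁰ m
v = Zαc/n = 7·0.0073·3.0 × 10⁸/7 = 2.2 × 10⁶ m/s
T = 2πr/v = 1.1 × 10⁻¹⁵ s = 1.1 fs

1.1 fs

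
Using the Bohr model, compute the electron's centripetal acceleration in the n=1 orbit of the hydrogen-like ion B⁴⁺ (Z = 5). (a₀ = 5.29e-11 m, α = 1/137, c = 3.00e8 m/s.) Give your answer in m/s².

r = n²a₀/Z = 1.06e-11 m, v = Zαc/n = 1.09e7 m/s
a = v²/r = (1.09e7)² / 1.06e-11 = 1.13e25 m/s²

1.13e25 m/s²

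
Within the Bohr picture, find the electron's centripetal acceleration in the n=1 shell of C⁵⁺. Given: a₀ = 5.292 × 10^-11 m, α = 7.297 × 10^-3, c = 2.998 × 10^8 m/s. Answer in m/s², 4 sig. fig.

r = n²a₀/Z = 8.820 × 10^-12 m, v = Zαc/n = 1.313 × 10^7 m/s
a = v²/r = (1.313 × 10^7)² / 8.820 × 10^-12 = 1.953 × 10^25 m/s²

1.953 × 10^25 m/s²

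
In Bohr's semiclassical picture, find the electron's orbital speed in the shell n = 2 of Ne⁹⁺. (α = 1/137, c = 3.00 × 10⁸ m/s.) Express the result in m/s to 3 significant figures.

v_n = Zαc/n = 10 × 0.00730 × 3.00 × 10⁸ / 2
    = 1.09 × 10⁷ m/s

1.09 × 10⁷ m/s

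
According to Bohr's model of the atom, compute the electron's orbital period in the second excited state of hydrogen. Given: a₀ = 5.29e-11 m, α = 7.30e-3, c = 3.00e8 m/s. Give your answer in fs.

r = n²a₀/Z = 3²·5.29e-11/1 = 4.76e-10 m
v = Zαc/n = 1·0.00730·3.00e8/3 = 7.30e5 m/s
T = 2πr/v = 4.10e-15 s = 4.10 fs

4.10 fs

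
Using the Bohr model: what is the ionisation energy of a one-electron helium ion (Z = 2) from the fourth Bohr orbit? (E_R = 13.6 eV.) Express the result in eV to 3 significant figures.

E_n = −E_R·Z²/n² = −13.6 × 2²/4² eV = -3.40 eV
Ionisation energy = −E_n = 3.40 eV

3.40 eV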